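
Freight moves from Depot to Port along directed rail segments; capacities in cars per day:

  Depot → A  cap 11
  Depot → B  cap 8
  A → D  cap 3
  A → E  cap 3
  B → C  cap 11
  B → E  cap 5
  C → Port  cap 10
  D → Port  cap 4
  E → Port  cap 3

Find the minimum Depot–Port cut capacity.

14

Augment Depot→A→D→Port: bottleneck 3, flow now 3.
Augment Depot→A→E→Port: bottleneck 3, flow now 6.
Augment Depot→B→C→Port: bottleneck 8, flow now 14.
No augmenting path remains; maximum flow = 14.
By max-flow min-cut, the minimum cut capacity equals the max flow.
In the residual graph, reachable from Depot: {Depot, A}.
Min-cut edges: Depot→B (8), A→D (3), A→E (3); capacity 8 + 3 + 3 = 14.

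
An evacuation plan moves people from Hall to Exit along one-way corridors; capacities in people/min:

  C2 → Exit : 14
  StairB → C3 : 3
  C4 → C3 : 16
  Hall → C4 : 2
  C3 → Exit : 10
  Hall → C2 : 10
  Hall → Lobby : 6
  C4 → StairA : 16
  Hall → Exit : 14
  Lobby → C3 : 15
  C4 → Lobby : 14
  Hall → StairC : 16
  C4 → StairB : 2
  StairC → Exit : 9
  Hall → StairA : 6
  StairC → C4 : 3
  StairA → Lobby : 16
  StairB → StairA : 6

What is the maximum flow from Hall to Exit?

Augment Hall→Exit: bottleneck 14, flow now 14.
Augment Hall→StairC→Exit: bottleneck 9, flow now 23.
Augment Hall→C2→Exit: bottleneck 10, flow now 33.
Augment Hall→C4→C3→Exit: bottleneck 2, flow now 35.
Augment Hall→Lobby→C3→Exit: bottleneck 6, flow now 41.
Augment Hall→StairC→C4→C3→Exit: bottleneck 2, flow now 43.
No augmenting path remains; maximum flow = 43.
In the residual graph, reachable from Hall: {Hall, StairC, C4, StairB, StairA, Lobby, C3}.
Min-cut edges: Hall→C2 (10), Hall→Exit (14), StairC→Exit (9), C3→Exit (10); capacity 10 + 14 + 9 + 10 = 43.
This cut is saturated, so no flow can exceed 43.

43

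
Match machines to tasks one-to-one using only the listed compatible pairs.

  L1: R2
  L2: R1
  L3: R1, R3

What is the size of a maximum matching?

Unit-capacity flow: source→left, listed edges, right→sink; max matching = max flow.
Augmenting path L1→R2 (+1); matched 1.
Augmenting path L2→R1 (+1); matched 2.
Augmenting path L3→R3 (+1); matched 3.
No augmenting path remains; maximum matching = 3.
König certificate: {L1, L2, L3} is a vertex cover of size 3 (every listed pair touches it), so no matching can be larger.

3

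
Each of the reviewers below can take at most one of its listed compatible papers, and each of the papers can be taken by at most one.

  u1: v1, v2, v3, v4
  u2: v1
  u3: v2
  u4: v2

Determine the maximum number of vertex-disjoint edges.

3

Unit-capacity flow: source→left, listed edges, right→sink; max matching = max flow.
Augmenting path u1→v1 (+1); matched 1.
Augmenting path u3→v2 (+1); matched 2.
Augmenting path u2→v1→u1→v3 (+1); matched 3.
No augmenting path remains; maximum matching = 3.
König certificate: {u1, u2, v2} is a vertex cover of size 3 (every listed pair touches it), so no matching can be larger.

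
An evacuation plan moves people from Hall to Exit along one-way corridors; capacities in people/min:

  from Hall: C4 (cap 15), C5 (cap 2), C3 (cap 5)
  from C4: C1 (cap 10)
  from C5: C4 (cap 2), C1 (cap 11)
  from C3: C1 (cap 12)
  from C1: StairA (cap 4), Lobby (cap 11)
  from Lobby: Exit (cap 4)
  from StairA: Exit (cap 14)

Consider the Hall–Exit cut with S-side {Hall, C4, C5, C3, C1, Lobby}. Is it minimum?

Yes — it is a minimum cut (capacity 8).

Given cut capacity: 4 + 4 = 8.
Augment Hall→C4→C1→Lobby→Exit: bottleneck 4, flow now 4.
Augment Hall→C4→C1→StairA→Exit: bottleneck 4, flow now 8.
No augmenting path remains; maximum flow = 8.
Cut capacity 8 equals the max flow, so it is a minimum cut.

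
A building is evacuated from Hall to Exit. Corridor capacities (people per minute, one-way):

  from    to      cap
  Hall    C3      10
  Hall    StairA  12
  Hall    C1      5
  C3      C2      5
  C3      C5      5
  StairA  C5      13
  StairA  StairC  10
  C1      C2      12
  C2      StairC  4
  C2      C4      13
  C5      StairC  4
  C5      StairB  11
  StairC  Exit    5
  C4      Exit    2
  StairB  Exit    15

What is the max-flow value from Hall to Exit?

Augment Hall→StairA→StairC→Exit: bottleneck 5, flow now 5.
Augment Hall→C3→C2→C4→Exit: bottleneck 2, flow now 7.
Augment Hall→C3→C5→StairB→Exit: bottleneck 5, flow now 12.
Augment Hall→StairA→C5→StairB→Exit: bottleneck 6, flow now 18.
No augmenting path remains; maximum flow = 18.
In the residual graph, reachable from Hall: {Hall, C3, StairA, C1, C2, C5, StairC, C4}.
Min-cut edges: C5→StairB (11), StairC→Exit (5), C4→Exit (2); capacity 11 + 5 + 2 = 18.
This cut is saturated, so no flow can exceed 18.

18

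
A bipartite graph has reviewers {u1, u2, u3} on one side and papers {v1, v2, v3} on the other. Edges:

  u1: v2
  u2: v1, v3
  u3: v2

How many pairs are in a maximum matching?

2

Unit-capacity flow: source→left, listed edges, right→sink; max matching = max flow.
Augmenting path u1→v2 (+1); matched 1.
Augmenting path u2→v1 (+1); matched 2.
No augmenting path remains; maximum matching = 2.
König certificate: {u2, v2} is a vertex cover of size 2 (every listed pair touches it), so no matching can be larger.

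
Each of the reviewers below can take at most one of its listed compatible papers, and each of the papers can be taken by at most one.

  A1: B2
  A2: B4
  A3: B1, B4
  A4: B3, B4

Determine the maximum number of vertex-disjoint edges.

4

Unit-capacity flow: source→left, listed edges, right→sink; max matching = max flow.
Augmenting path A1→B2 (+1); matched 1.
Augmenting path A2→B4 (+1); matched 2.
Augmenting path A3→B1 (+1); matched 3.
Augmenting path A4→B3 (+1); matched 4.
No augmenting path remains; maximum matching = 4.
König certificate: {A1, A2, A3, A4} is a vertex cover of size 4 (every listed pair touches it), so no matching can be larger.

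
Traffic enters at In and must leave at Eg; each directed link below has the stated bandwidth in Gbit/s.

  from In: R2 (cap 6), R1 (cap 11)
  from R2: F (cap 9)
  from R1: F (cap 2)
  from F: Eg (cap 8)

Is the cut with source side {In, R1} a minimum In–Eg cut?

Yes — it is a minimum cut (capacity 8).

Given cut capacity: 6 + 2 = 8.
Augment In→R2→F→Eg: bottleneck 6, flow now 6.
Augment In→R1→F→Eg: bottleneck 2, flow now 8.
No augmenting path remains; maximum flow = 8.
Cut capacity 8 equals the max flow, so it is a minimum cut.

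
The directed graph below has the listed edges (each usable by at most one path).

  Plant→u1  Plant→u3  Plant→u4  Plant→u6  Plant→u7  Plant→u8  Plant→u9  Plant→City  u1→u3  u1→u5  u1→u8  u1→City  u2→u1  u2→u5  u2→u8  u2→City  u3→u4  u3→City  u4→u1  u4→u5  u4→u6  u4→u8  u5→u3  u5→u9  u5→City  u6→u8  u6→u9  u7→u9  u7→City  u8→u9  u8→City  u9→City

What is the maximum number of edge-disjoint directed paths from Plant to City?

7

Assign every edge capacity 1; by Menger, the answer equals the max flow.
Path Plant→City (+1); total 1.
Path Plant→u1→City (+1); total 2.
Path Plant→u3→City (+1); total 3.
Path Plant→u7→City (+1); total 4.
Path Plant→u8→City (+1); total 5.
Path Plant→u9→City (+1); total 6.
Path Plant→u4→u5→City (+1); total 7.
No residual Plant→City path; max flow = 7.
Certifying cut of size 7: {Plant→City, Plant→u1, Plant→u3, Plant→u4, Plant→u7, u8→City, u9→City}.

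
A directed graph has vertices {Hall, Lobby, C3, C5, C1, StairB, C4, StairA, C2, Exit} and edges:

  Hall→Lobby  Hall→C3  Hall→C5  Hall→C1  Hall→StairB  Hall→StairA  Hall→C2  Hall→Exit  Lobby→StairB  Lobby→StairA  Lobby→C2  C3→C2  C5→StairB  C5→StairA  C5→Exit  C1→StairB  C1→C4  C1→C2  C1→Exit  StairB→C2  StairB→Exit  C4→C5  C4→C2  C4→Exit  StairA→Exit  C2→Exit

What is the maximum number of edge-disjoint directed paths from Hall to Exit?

Assign every edge capacity 1; by Menger, the answer equals the max flow.
Path Hall→Exit (+1); total 1.
Path Hall→C5→Exit (+1); total 2.
Path Hall→C1→Exit (+1); total 3.
Path Hall→StairB→Exit (+1); total 4.
Path Hall→StairA→Exit (+1); total 5.
Path Hall→C2→Exit (+1); total 6.
No residual Hall→Exit path; max flow = 6.
Certifying cut of size 6: {C2→Exit, Hall→C1, Hall→C5, Hall→Exit, StairA→Exit, StairB→Exit}.

6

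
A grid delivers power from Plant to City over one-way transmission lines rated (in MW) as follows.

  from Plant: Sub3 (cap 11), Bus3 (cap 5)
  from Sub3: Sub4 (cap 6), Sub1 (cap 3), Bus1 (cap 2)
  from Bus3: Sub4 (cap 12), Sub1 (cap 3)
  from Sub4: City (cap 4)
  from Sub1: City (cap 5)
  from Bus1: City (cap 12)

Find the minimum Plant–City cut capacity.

11

Augment Plant→Sub3→Sub4→City: bottleneck 4, flow now 4.
Augment Plant→Sub3→Sub1→City: bottleneck 3, flow now 7.
Augment Plant→Sub3→Bus1→City: bottleneck 2, flow now 9.
Augment Plant→Bus3→Sub1→City: bottleneck 2, flow now 11.
No augmenting path remains; maximum flow = 11.
By max-flow min-cut, the minimum cut capacity equals the max flow.
In the residual graph, reachable from Plant: {Plant, Sub3, Bus3, Sub4, Sub1}.
Min-cut edges: Sub3→Bus1 (2), Sub4→City (4), Sub1→City (5); capacity 2 + 4 + 5 = 11.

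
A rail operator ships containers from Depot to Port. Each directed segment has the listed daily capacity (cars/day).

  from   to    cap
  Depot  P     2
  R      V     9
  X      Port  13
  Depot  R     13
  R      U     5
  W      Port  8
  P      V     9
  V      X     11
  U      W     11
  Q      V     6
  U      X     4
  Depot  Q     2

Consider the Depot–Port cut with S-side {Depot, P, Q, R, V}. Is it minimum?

Given cut capacity: 5 + 11 = 16.
Augment Depot→P→V→X→Port: bottleneck 2, flow now 2.
Augment Depot→Q→V→X→Port: bottleneck 2, flow now 4.
Augment Depot→R→U→W→Port: bottleneck 5, flow now 9.
Augment Depot→R→V→X→Port: bottleneck 7, flow now 16.
No augmenting path remains; maximum flow = 16.
Cut capacity 16 equals the max flow, so it is a minimum cut.

Yes — it is a minimum cut (capacity 16).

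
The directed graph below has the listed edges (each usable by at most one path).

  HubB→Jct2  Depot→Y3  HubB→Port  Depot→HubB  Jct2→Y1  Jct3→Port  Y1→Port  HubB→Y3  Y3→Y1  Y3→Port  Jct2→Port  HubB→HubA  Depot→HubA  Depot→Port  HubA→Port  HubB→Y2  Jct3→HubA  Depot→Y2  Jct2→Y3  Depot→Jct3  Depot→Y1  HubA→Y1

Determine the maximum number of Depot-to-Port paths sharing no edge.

Assign every edge capacity 1; by Menger, the answer equals the max flow.
Path Depot→Port (+1); total 1.
Path Depot→HubB→Port (+1); total 2.
Path Depot→Jct3→Port (+1); total 3.
Path Depot→HubA→Port (+1); total 4.
Path Depot→Y3→Port (+1); total 5.
Path Depot→Y1→Port (+1); total 6.
No residual Depot→Port path; max flow = 6.
Certifying cut of size 6: {Depot→HubA, Depot→HubB, Depot→Jct3, Depot→Port, Depot→Y1, Depot→Y3}.

6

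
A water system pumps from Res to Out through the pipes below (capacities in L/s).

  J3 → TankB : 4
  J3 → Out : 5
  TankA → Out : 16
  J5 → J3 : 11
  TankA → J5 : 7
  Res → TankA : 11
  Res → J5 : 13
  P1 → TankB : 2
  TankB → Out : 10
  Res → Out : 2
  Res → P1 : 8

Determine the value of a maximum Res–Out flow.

24

Augment Res→Out: bottleneck 2, flow now 2.
Augment Res→TankA→Out: bottleneck 11, flow now 13.
Augment Res→J5→J3→Out: bottleneck 5, flow now 18.
Augment Res→P1→TankB→Out: bottleneck 2, flow now 20.
Augment Res→J5→J3→TankB→Out: bottleneck 4, flow now 24.
No augmenting path remains; maximum flow = 24.
In the residual graph, reachable from Res: {Res, J5, P1, J3}.
Min-cut edges: Res→TankA (11), Res→Out (2), P1→TankB (2), J3→TankB (4), J3→Out (5); capacity 11 + 2 + 2 + 4 + 5 = 24.
This cut is saturated, so no flow can exceed 24.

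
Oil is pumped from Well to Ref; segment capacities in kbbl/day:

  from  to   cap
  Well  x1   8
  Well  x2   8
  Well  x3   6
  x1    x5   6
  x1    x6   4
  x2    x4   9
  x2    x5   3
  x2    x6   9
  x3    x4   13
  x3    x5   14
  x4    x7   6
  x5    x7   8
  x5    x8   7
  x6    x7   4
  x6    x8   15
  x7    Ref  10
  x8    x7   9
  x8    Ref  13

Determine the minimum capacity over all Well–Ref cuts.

Augment Well→x1→x5→x7→Ref: bottleneck 6, flow now 6.
Augment Well→x1→x6→x7→Ref: bottleneck 2, flow now 8.
Augment Well→x2→x4→x7→Ref: bottleneck 2, flow now 10.
Augment Well→x2→x5→x8→Ref: bottleneck 3, flow now 13.
Augment Well→x2→x6→x8→Ref: bottleneck 3, flow now 16.
Augment Well→x3→x5→x8→Ref: bottleneck 4, flow now 20.
Augment Well→x3→x4→x2→x6→x8→Ref: bottleneck 2, flow now 22. (uses reverse residual edge)
No augmenting path remains; maximum flow = 22.
By max-flow min-cut, the minimum cut capacity equals the max flow.
In the residual graph, reachable from Well: {Well}.
Min-cut edges: Well→x1 (8), Well→x2 (8), Well→x3 (6); capacity 8 + 8 + 6 = 22.

22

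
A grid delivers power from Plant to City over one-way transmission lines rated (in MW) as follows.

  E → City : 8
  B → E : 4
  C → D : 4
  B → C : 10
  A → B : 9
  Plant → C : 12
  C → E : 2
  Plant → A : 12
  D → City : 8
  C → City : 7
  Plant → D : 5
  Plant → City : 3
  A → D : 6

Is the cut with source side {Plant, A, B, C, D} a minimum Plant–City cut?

Given cut capacity: 3 + 4 + 2 + 7 + 8 = 24.
Augment Plant→City: bottleneck 3, flow now 3.
Augment Plant→C→City: bottleneck 7, flow now 10.
Augment Plant→D→City: bottleneck 5, flow now 15.
Augment Plant→A→D→City: bottleneck 3, flow now 18.
Augment Plant→C→E→City: bottleneck 2, flow now 20.
Augment Plant→A→B→E→City: bottleneck 4, flow now 24.
No augmenting path remains; maximum flow = 24.
Cut capacity 24 equals the max flow, so it is a minimum cut.

Yes — it is a minimum cut (capacity 24).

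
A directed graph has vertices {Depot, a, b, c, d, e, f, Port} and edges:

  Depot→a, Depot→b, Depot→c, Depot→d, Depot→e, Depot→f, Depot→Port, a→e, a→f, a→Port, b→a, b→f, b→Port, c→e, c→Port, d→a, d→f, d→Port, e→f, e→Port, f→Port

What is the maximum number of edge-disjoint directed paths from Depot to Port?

Assign every edge capacity 1; by Menger, the answer equals the max flow.
Path Depot→Port (+1); total 1.
Path Depot→a→Port (+1); total 2.
Path Depot→b→Port (+1); total 3.
Path Depot→c→Port (+1); total 4.
Path Depot→d→Port (+1); total 5.
Path Depot→e→Port (+1); total 6.
Path Depot→f→Port (+1); total 7.
No residual Depot→Port path; max flow = 7.
Certifying cut of size 7: {Depot→Port, Depot→a, Depot→b, Depot→c, Depot→d, Depot→e, Depot→f}.

7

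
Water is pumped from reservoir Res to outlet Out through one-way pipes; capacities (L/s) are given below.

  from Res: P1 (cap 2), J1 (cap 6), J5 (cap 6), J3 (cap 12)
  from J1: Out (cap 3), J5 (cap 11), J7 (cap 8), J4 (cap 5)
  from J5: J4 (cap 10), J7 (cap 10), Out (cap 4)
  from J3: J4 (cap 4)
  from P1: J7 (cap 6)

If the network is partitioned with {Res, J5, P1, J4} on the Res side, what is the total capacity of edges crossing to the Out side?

Edges leaving {Res, J5, P1, J4}: Res→J1 (6), Res→J3 (12), J5→J7 (10), J5→Out (4), P1→J7 (6).
Cut capacity = 6 + 12 + 10 + 4 + 6 = 38.

38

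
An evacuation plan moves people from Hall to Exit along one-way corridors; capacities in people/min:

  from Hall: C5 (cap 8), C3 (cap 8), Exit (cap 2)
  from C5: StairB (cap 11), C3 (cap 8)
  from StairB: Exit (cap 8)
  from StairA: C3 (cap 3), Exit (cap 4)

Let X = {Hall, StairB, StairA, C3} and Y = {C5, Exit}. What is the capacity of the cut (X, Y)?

22

Edges leaving {Hall, StairB, StairA, C3}: Hall→C5 (8), Hall→Exit (2), StairB→Exit (8), StairA→Exit (4).
Cut capacity = 8 + 2 + 8 + 4 = 22.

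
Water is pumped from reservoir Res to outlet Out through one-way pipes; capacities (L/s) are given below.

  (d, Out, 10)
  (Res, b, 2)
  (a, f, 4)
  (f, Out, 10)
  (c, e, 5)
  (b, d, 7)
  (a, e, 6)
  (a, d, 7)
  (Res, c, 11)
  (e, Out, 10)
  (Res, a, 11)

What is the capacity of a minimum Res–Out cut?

Augment Res→a→d→Out: bottleneck 7, flow now 7.
Augment Res→a→e→Out: bottleneck 4, flow now 11.
Augment Res→b→d→Out: bottleneck 2, flow now 13.
Augment Res→c→e→Out: bottleneck 5, flow now 18.
No augmenting path remains; maximum flow = 18.
By max-flow min-cut, the minimum cut capacity equals the max flow.
In the residual graph, reachable from Res: {Res, c}.
Min-cut edges: Res→a (11), Res→b (2), c→e (5); capacity 11 + 2 + 5 = 18.

18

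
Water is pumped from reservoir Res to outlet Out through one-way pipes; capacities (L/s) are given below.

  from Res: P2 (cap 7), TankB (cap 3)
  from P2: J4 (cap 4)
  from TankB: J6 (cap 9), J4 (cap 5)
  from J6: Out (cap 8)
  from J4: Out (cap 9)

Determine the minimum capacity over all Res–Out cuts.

7

Augment Res→P2→J4→Out: bottleneck 4, flow now 4.
Augment Res→TankB→J6→Out: bottleneck 3, flow now 7.
No augmenting path remains; maximum flow = 7.
By max-flow min-cut, the minimum cut capacity equals the max flow.
In the residual graph, reachable from Res: {Res, P2}.
Min-cut edges: Res→TankB (3), P2→J4 (4); capacity 3 + 4 = 7.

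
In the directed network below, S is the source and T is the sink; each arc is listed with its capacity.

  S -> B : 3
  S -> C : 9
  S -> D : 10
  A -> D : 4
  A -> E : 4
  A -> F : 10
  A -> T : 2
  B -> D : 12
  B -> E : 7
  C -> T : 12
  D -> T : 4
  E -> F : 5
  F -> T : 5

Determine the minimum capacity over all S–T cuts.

Augment S→C→T: bottleneck 9, flow now 9.
Augment S→D→T: bottleneck 4, flow now 13.
Augment S→B→E→F→T: bottleneck 3, flow now 16.
No augmenting path remains; maximum flow = 16.
By max-flow min-cut, the minimum cut capacity equals the max flow.
In the residual graph, reachable from S: {S, D}.
Min-cut edges: S→B (3), S→C (9), D→T (4); capacity 3 + 9 + 4 = 16.

16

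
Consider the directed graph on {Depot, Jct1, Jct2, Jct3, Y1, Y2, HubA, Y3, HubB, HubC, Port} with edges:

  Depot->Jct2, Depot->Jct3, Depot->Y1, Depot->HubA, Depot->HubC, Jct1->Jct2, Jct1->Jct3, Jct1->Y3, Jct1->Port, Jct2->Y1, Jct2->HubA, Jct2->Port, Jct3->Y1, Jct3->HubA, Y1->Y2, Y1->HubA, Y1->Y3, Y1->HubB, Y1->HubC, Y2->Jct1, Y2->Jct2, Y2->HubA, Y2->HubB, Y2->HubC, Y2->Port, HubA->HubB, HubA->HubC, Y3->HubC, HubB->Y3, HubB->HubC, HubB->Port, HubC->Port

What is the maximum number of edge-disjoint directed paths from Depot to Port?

4

Assign every edge capacity 1; by Menger, the answer equals the max flow.
Path Depot→Jct2→Port (+1); total 1.
Path Depot→HubC→Port (+1); total 2.
Path Depot→Y1→Y2→Port (+1); total 3.
Path Depot→HubA→HubB→Port (+1); total 4.
No residual Depot→Port path; max flow = 4.
Certifying cut of size 4: {Depot→Jct2, HubB→Port, HubC→Port, Y1→Y2}.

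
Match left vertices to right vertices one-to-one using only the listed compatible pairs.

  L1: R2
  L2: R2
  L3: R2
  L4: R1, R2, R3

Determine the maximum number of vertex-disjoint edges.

2

Unit-capacity flow: source→left, listed edges, right→sink; max matching = max flow.
Augmenting path L1→R2 (+1); matched 1.
Augmenting path L4→R1 (+1); matched 2.
No augmenting path remains; maximum matching = 2.
König certificate: {L4, R2} is a vertex cover of size 2 (every listed pair touches it), so no matching can be larger.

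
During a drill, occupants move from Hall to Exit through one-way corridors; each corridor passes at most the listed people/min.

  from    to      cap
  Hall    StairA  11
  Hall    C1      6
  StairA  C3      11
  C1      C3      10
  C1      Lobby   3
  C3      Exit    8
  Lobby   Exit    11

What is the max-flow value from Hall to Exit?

Augment Hall→StairA→C3→Exit: bottleneck 8, flow now 8.
Augment Hall→C1→Lobby→Exit: bottleneck 3, flow now 11.
No augmenting path remains; maximum flow = 11.
In the residual graph, reachable from Hall: {Hall, StairA, C1, C3}.
Min-cut edges: C1→Lobby (3), C3→Exit (8); capacity 3 + 8 = 11.
This cut is saturated, so no flow can exceed 11.

11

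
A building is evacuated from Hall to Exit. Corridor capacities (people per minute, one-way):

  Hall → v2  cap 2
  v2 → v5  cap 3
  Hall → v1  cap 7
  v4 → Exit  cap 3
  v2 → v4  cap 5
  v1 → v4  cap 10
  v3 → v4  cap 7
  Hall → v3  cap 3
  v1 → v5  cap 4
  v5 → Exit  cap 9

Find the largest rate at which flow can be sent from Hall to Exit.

Augment Hall→v1→v4→Exit: bottleneck 3, flow now 3.
Augment Hall→v1→v5→Exit: bottleneck 4, flow now 7.
Augment Hall→v2→v5→Exit: bottleneck 2, flow now 9.
No augmenting path remains; maximum flow = 9.
In the residual graph, reachable from Hall: {Hall, v1, v3, v4}.
Min-cut edges: Hall→v2 (2), v1→v5 (4), v4→Exit (3); capacity 2 + 4 + 3 = 9.
This cut is saturated, so no flow can exceed 9.

9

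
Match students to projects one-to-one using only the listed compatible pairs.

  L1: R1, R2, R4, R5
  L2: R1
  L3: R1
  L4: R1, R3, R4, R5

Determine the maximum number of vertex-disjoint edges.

Unit-capacity flow: source→left, listed edges, right→sink; max matching = max flow.
Augmenting path L1→R1 (+1); matched 1.
Augmenting path L4→R3 (+1); matched 2.
Augmenting path L2→R1→L1→R2 (+1); matched 3.
No augmenting path remains; maximum matching = 3.
König certificate: {L1, L4, R1} is a vertex cover of size 3 (every listed pair touches it), so no matching can be larger.

3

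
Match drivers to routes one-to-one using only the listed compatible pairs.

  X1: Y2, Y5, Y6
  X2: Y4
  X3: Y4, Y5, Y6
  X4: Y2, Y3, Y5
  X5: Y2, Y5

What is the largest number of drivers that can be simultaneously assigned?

5

Unit-capacity flow: source→left, listed edges, right→sink; max matching = max flow.
Augmenting path X1→Y2 (+1); matched 1.
Augmenting path X2→Y4 (+1); matched 2.
Augmenting path X3→Y5 (+1); matched 3.
Augmenting path X4→Y3 (+1); matched 4.
Augmenting path X5→Y2→X1→Y6 (+1); matched 5.
No augmenting path remains; maximum matching = 5.
König certificate: {X1, X2, X3, X4, X5} is a vertex cover of size 5 (every listed pair touches it), so no matching can be larger.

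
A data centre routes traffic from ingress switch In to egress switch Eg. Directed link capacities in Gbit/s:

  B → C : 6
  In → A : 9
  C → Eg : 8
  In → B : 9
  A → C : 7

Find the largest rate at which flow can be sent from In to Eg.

8

Augment In→A→C→Eg: bottleneck 7, flow now 7.
Augment In→B→C→Eg: bottleneck 1, flow now 8.
No augmenting path remains; maximum flow = 8.
In the residual graph, reachable from In: {In, A, B, C}.
Min-cut edges: C→Eg (8); capacity 8 = 8.
This cut is saturated, so no flow can exceed 8.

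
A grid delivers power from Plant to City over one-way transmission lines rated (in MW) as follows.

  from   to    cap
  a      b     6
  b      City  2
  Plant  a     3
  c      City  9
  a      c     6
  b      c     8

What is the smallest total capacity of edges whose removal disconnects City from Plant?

Augment Plant→a→b→City: bottleneck 2, flow now 2.
Augment Plant→a→c→City: bottleneck 1, flow now 3.
No augmenting path remains; maximum flow = 3.
By max-flow min-cut, the minimum cut capacity equals the max flow.
In the residual graph, reachable from Plant: {Plant}.
Min-cut edges: Plant→a (3); capacity 3 = 3.

3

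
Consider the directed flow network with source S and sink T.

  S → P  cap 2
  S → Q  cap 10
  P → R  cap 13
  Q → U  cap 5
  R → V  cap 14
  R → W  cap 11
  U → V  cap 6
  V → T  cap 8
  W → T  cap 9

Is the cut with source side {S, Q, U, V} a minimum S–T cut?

Given cut capacity: 2 + 8 = 10.
Augment S→P→R→V→T: bottleneck 2, flow now 2.
Augment S→Q→U→V→T: bottleneck 5, flow now 7.
No augmenting path remains; maximum flow = 7.
In the residual graph, reachable from S: {S, Q}.
Min-cut edges: S→P (2), Q→U (5); capacity 2 + 5 = 7.
Cut capacity 10 exceeds the max flow 7, so it is not minimum.

No — its capacity is 10, but the minimum cut has capacity 7.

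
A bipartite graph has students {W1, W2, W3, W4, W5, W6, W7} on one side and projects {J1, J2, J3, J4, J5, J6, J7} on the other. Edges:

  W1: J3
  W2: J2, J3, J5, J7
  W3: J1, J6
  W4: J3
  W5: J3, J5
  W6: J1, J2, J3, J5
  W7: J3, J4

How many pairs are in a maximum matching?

Unit-capacity flow: source→left, listed edges, right→sink; max matching = max flow.
Augmenting path W1→J3 (+1); matched 1.
Augmenting path W2→J2 (+1); matched 2.
Augmenting path W3→J1 (+1); matched 3.
Augmenting path W5→J5 (+1); matched 4.
Augmenting path W7→J4 (+1); matched 5.
Augmenting path W6→J1→W3→J6 (+1); matched 6.
No augmenting path remains; maximum matching = 6.
König certificate: {W2, W3, W5, W6, W7, J3} is a vertex cover of size 6 (every listed pair touches it), so no matching can be larger.

6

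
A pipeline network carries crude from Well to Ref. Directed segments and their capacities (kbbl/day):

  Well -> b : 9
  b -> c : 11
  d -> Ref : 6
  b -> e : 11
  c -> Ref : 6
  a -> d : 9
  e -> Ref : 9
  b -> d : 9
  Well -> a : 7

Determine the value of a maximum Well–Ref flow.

15

Augment Well→a→d→Ref: bottleneck 6, flow now 6.
Augment Well→b→c→Ref: bottleneck 6, flow now 12.
Augment Well→b→e→Ref: bottleneck 3, flow now 15.
No augmenting path remains; maximum flow = 15.
In the residual graph, reachable from Well: {Well, a, d}.
Min-cut edges: Well→b (9), d→Ref (6); capacity 9 + 6 = 15.
This cut is saturated, so no flow can exceed 15.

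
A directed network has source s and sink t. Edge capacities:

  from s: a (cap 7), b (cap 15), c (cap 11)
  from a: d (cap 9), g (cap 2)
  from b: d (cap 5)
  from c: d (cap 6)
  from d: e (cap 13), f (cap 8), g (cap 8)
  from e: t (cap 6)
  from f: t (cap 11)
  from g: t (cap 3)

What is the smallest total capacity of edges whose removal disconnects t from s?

17

Augment s→a→g→t: bottleneck 2, flow now 2.
Augment s→a→d→e→t: bottleneck 5, flow now 7.
Augment s→b→d→e→t: bottleneck 1, flow now 8.
Augment s→b→d→f→t: bottleneck 4, flow now 12.
Augment s→c→d→f→t: bottleneck 4, flow now 16.
Augment s→c→d→g→t: bottleneck 1, flow now 17.
No augmenting path remains; maximum flow = 17.
By max-flow min-cut, the minimum cut capacity equals the max flow.
In the residual graph, reachable from s: {s, a, b, c, d, e, g}.
Min-cut edges: d→f (8), e→t (6), g→t (3); capacity 8 + 6 + 3 = 17.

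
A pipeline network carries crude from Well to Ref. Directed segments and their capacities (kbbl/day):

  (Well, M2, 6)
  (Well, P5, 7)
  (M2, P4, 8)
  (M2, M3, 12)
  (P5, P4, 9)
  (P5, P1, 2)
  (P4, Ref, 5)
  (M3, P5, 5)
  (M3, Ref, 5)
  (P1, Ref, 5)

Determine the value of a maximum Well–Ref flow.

Augment Well→M2→P4→Ref: bottleneck 5, flow now 5.
Augment Well→M2→M3→Ref: bottleneck 1, flow now 6.
Augment Well→P5→P1→Ref: bottleneck 2, flow now 8.
Augment Well→P5→P4→M2→M3→Ref: bottleneck 4, flow now 12. (uses reverse residual edge)
No augmenting path remains; maximum flow = 12.
In the residual graph, reachable from Well: {Well, M2, P5, P4, M3}.
Min-cut edges: P5→P1 (2), P4→Ref (5), M3→Ref (5); capacity 2 + 5 + 5 = 12.
This cut is saturated, so no flow can exceed 12.

12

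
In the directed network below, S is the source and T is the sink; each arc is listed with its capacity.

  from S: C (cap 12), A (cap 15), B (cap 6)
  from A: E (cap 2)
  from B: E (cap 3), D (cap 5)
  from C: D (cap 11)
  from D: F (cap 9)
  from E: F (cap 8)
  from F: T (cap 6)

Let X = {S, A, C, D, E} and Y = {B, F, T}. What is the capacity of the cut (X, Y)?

23

Edges leaving {S, A, C, D, E}: S→B (6), D→F (9), E→F (8).
Cut capacity = 6 + 9 + 8 = 23.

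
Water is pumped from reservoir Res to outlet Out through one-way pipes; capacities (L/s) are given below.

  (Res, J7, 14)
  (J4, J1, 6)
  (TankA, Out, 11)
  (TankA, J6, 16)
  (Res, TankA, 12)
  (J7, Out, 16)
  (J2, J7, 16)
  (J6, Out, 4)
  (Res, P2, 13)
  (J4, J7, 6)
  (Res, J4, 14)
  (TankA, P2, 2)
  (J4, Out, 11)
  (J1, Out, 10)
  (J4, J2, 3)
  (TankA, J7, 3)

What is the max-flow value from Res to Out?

Augment Res→TankA→Out: bottleneck 11, flow now 11.
Augment Res→J4→Out: bottleneck 11, flow now 22.
Augment Res→J7→Out: bottleneck 14, flow now 36.
Augment Res→TankA→J7→Out: bottleneck 1, flow now 37.
Augment Res→J4→J1→Out: bottleneck 3, flow now 40.
No augmenting path remains; maximum flow = 40.
In the residual graph, reachable from Res: {Res, P2}.
Min-cut edges: Res→TankA (12), Res→J4 (14), Res→J7 (14); capacity 12 + 14 + 14 = 40.
This cut is saturated, so no flow can exceed 40.

40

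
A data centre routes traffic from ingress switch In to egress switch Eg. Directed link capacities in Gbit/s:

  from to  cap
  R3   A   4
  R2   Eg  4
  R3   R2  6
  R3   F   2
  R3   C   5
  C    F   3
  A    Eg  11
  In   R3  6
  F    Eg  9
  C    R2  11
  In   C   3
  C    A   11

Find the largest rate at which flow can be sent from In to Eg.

9

Augment In→C→R2→Eg: bottleneck 3, flow now 3.
Augment In→R3→R2→Eg: bottleneck 1, flow now 4.
Augment In→R3→F→Eg: bottleneck 2, flow now 6.
Augment In→R3→A→Eg: bottleneck 3, flow now 9.
No augmenting path remains; maximum flow = 9.
In the residual graph, reachable from In: {In}.
Min-cut edges: In→C (3), In→R3 (6); capacity 3 + 6 = 9.
This cut is saturated, so no flow can exceed 9.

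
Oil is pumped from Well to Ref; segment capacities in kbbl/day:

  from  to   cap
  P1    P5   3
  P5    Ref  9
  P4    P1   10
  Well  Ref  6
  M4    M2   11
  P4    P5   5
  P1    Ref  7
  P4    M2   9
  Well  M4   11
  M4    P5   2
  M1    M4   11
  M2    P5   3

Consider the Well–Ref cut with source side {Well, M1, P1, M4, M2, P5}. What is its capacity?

Edges leaving {Well, M1, P1, M4, M2, P5}: Well→Ref (6), P1→Ref (7), P5→Ref (9).
Cut capacity = 6 + 7 + 9 = 22.

22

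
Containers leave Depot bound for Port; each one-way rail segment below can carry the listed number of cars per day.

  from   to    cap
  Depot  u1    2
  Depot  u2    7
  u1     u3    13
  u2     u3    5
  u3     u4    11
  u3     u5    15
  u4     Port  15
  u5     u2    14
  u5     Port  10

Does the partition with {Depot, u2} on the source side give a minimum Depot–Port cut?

Yes — it is a minimum cut (capacity 7).

Given cut capacity: 2 + 5 = 7.
Augment Depot→u1→u3→u4→Port: bottleneck 2, flow now 2.
Augment Depot→u2→u3→u4→Port: bottleneck 5, flow now 7.
No augmenting path remains; maximum flow = 7.
Cut capacity 7 equals the max flow, so it is a minimum cut.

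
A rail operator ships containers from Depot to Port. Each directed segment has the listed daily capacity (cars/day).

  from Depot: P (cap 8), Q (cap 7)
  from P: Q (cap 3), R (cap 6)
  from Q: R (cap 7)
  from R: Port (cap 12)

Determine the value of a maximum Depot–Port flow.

Augment Depot→P→R→Port: bottleneck 6, flow now 6.
Augment Depot→Q→R→Port: bottleneck 6, flow now 12.
No augmenting path remains; maximum flow = 12.
In the residual graph, reachable from Depot: {Depot, P, Q, R}.
Min-cut edges: R→Port (12); capacity 12 = 12.
This cut is saturated, so no flow can exceed 12.

12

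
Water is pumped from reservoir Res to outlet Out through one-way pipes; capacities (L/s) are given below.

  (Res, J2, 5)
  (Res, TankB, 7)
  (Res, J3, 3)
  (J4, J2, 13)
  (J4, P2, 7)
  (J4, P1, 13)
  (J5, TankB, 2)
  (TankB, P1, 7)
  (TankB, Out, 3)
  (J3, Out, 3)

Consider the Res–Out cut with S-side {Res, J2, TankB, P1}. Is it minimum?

Given cut capacity: 3 + 3 = 6.
Augment Res→TankB→Out: bottleneck 3, flow now 3.
Augment Res→J3→Out: bottleneck 3, flow now 6.
No augmenting path remains; maximum flow = 6.
Cut capacity 6 equals the max flow, so it is a minimum cut.

Yes — it is a minimum cut (capacity 6).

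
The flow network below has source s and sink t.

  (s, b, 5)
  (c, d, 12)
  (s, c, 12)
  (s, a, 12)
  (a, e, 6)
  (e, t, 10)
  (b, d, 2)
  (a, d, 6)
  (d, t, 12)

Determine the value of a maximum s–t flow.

Augment s→a→d→t: bottleneck 6, flow now 6.
Augment s→a→e→t: bottleneck 6, flow now 12.
Augment s→b→d→t: bottleneck 2, flow now 14.
Augment s→c→d→t: bottleneck 4, flow now 18.
No augmenting path remains; maximum flow = 18.
In the residual graph, reachable from s: {s, a, b, c, d}.
Min-cut edges: a→e (6), d→t (12); capacity 6 + 12 = 18.
This cut is saturated, so no flow can exceed 18.

18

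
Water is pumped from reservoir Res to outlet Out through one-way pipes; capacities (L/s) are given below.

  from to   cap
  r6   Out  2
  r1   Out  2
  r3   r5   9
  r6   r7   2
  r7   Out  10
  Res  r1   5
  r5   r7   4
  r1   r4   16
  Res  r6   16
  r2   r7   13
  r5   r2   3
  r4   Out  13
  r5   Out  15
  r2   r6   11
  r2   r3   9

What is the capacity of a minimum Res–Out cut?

9

Augment Res→r1→Out: bottleneck 2, flow now 2.
Augment Res→r6→Out: bottleneck 2, flow now 4.
Augment Res→r1→r4→Out: bottleneck 3, flow now 7.
Augment Res→r6→r7→Out: bottleneck 2, flow now 9.
No augmenting path remains; maximum flow = 9.
By max-flow min-cut, the minimum cut capacity equals the max flow.
In the residual graph, reachable from Res: {Res, r6}.
Min-cut edges: Res→r1 (5), r6→r7 (2), r6→Out (2); capacity 5 + 2 + 2 = 9.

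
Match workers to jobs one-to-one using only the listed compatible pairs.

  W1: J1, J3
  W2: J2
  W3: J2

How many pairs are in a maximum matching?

Unit-capacity flow: source→left, listed edges, right→sink; max matching = max flow.
Augmenting path W1→J1 (+1); matched 1.
Augmenting path W2→J2 (+1); matched 2.
No augmenting path remains; maximum matching = 2.
König certificate: {W1, J2} is a vertex cover of size 2 (every listed pair touches it), so no matching can be larger.

2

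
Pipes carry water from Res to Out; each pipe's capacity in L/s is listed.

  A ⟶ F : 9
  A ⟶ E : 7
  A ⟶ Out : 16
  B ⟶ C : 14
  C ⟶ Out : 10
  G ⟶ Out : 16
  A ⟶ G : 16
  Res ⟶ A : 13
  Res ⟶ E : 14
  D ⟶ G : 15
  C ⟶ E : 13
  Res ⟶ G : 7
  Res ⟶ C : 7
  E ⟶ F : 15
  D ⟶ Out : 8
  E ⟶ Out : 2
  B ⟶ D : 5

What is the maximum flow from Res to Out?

29

Augment Res→A→Out: bottleneck 13, flow now 13.
Augment Res→C→Out: bottleneck 7, flow now 20.
Augment Res→E→Out: bottleneck 2, flow now 22.
Augment Res→G→Out: bottleneck 7, flow now 29.
No augmenting path remains; maximum flow = 29.
In the residual graph, reachable from Res: {Res, E, F}.
Min-cut edges: Res→A (13), Res→C (7), Res→G (7), E→Out (2); capacity 13 + 7 + 7 + 2 = 29.
This cut is saturated, so no flow can exceed 29.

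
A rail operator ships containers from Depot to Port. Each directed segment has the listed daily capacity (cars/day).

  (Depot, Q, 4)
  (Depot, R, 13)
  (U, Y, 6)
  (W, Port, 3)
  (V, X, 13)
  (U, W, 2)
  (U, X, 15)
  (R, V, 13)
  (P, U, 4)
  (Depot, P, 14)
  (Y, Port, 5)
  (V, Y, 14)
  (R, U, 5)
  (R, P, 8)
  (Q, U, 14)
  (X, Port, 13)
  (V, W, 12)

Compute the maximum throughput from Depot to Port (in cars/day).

21

Augment Depot→P→U→W→Port: bottleneck 2, flow now 2.
Augment Depot→P→U→X→Port: bottleneck 2, flow now 4.
Augment Depot→Q→U→X→Port: bottleneck 4, flow now 8.
Augment Depot→R→U→X→Port: bottleneck 5, flow now 13.
Augment Depot→R→V→W→Port: bottleneck 1, flow now 14.
Augment Depot→R→V→X→Port: bottleneck 2, flow now 16.
Augment Depot→R→V→Y→Port: bottleneck 5, flow now 21.
No augmenting path remains; maximum flow = 21.
In the residual graph, reachable from Depot: {Depot, P}.
Min-cut edges: Depot→Q (4), Depot→R (13), P→U (4); capacity 4 + 13 + 4 = 21.
This cut is saturated, so no flow can exceed 21.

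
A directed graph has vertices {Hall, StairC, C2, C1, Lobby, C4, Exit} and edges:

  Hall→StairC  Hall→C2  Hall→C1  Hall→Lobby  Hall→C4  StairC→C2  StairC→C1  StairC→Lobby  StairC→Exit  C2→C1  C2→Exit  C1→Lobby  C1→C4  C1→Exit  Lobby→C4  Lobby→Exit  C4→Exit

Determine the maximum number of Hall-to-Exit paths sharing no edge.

Assign every edge capacity 1; by Menger, the answer equals the max flow.
Path Hall→StairC→Exit (+1); total 1.
Path Hall→C2→Exit (+1); total 2.
Path Hall→C1→Exit (+1); total 3.
Path Hall→Lobby→Exit (+1); total 4.
Path Hall→C4→Exit (+1); total 5.
No residual Hall→Exit path; max flow = 5.
Certifying cut of size 5: {Hall→C1, Hall→C2, Hall→C4, Hall→Lobby, Hall→StairC}.

5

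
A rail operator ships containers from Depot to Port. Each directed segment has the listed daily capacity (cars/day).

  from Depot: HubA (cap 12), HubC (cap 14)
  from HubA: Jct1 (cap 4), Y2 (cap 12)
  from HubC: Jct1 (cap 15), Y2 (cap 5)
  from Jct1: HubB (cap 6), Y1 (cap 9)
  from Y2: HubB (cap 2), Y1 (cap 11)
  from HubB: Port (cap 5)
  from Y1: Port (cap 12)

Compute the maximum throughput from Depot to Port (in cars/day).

Augment Depot→HubA→Jct1→HubB→Port: bottleneck 4, flow now 4.
Augment Depot→HubA→Y2→HubB→Port: bottleneck 1, flow now 5.
Augment Depot→HubA→Y2→Y1→Port: bottleneck 7, flow now 12.
Augment Depot→HubC→Jct1→Y1→Port: bottleneck 5, flow now 17.
No augmenting path remains; maximum flow = 17.
In the residual graph, reachable from Depot: {Depot, HubA, HubC, Jct1, Y2, HubB, Y1}.
Min-cut edges: HubB→Port (5), Y1→Port (12); capacity 5 + 12 = 17.
This cut is saturated, so no flow can exceed 17.

17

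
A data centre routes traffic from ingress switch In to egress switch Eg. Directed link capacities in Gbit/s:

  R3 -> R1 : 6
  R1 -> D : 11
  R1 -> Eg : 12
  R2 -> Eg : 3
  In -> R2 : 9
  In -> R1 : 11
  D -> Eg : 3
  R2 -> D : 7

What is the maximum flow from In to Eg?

Augment In→R2→Eg: bottleneck 3, flow now 3.
Augment In→R1→Eg: bottleneck 11, flow now 14.
Augment In→R2→D→Eg: bottleneck 3, flow now 17.
No augmenting path remains; maximum flow = 17.
In the residual graph, reachable from In: {In, R2, D}.
Min-cut edges: In→R1 (11), R2→Eg (3), D→Eg (3); capacity 11 + 3 + 3 = 17.
This cut is saturated, so no flow can exceed 17.

17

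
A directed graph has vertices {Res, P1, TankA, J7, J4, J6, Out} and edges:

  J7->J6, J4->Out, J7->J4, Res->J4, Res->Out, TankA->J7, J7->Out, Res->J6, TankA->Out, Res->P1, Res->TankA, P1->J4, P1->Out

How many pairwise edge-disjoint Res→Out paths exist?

Assign every edge capacity 1; by Menger, the answer equals the max flow.
Path Res→Out (+1); total 1.
Path Res→P1→Out (+1); total 2.
Path Res→TankA→Out (+1); total 3.
Path Res→J4→Out (+1); total 4.
No residual Res→Out path; max flow = 4.
Certifying cut of size 4: {Res→J4, Res→Out, Res→P1, Res→TankA}.

4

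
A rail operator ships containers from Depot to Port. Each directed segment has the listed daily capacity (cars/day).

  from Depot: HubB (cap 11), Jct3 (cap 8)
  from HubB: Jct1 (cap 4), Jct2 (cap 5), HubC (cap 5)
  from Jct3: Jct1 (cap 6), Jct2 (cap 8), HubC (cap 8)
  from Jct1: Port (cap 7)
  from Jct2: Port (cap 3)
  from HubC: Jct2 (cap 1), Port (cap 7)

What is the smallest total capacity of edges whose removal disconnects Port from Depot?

Augment Depot→HubB→Jct1→Port: bottleneck 4, flow now 4.
Augment Depot→HubB→Jct2→Port: bottleneck 3, flow now 7.
Augment Depot→HubB→HubC→Port: bottleneck 4, flow now 11.
Augment Depot→Jct3→Jct1→Port: bottleneck 3, flow now 14.
Augment Depot→Jct3→HubC→Port: bottleneck 3, flow now 17.
No augmenting path remains; maximum flow = 17.
By max-flow min-cut, the minimum cut capacity equals the max flow.
In the residual graph, reachable from Depot: {Depot, HubB, Jct3, Jct1, Jct2, HubC}.
Min-cut edges: Jct1→Port (7), Jct2→Port (3), HubC→Port (7); capacity 7 + 3 + 7 = 17.

17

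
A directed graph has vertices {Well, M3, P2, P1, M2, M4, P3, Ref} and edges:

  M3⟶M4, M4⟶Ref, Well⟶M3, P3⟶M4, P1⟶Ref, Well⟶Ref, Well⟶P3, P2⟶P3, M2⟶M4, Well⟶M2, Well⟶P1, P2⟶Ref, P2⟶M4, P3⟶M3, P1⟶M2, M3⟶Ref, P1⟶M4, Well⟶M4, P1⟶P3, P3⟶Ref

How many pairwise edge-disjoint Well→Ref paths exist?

5

Assign every edge capacity 1; by Menger, the answer equals the max flow.
Path Well→Ref (+1); total 1.
Path Well→M3→Ref (+1); total 2.
Path Well→P1→Ref (+1); total 3.
Path Well→M4→Ref (+1); total 4.
Path Well→P3→Ref (+1); total 5.
No residual Well→Ref path; max flow = 5.
Certifying cut of size 5: {M4→Ref, Well→M3, Well→P1, Well→P3, Well→Ref}.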